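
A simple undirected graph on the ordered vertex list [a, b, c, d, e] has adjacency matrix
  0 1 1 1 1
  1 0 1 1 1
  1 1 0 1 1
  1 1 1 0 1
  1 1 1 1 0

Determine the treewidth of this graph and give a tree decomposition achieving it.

Treewidth 4.
One such decomposition:
Bags: B1 = {a, b, c, d, e}
Tree: (single bag)

With just one bag of size 5, the width is 5 − 1 = 4, so tw(G) ≤ 4. On the other hand G contains the 5-clique {a, b, c, d, e}. A clique must lie in a single bag of any decomposition, so no decomposition can have width below 4. The upper and lower bounds meet at 4, so that is the treewidth.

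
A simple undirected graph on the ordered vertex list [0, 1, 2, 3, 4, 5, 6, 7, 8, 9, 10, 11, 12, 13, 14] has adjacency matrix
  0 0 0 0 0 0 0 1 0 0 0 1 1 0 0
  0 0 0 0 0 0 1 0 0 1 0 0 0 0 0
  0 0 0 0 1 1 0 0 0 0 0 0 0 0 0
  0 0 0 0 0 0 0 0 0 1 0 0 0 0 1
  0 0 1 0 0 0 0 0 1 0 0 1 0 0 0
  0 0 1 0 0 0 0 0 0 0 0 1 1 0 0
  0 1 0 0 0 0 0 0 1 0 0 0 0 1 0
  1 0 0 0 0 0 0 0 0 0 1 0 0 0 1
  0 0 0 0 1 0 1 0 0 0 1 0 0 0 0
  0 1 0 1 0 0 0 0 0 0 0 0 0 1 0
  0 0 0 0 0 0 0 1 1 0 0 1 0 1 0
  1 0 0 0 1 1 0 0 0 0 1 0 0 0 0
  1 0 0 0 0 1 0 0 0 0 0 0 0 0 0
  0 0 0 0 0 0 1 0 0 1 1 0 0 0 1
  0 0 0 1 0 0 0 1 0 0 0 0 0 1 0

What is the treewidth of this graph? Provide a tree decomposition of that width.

Every bag has size at most 4, so the width is 4 − 1 = 3 and tw(G) ≤ 3. For the lower bound: the 4 vertex sets {1,3,9}, {6}, {13}, {7,8,10,14} are disjoint, each induces a connected subgraph, and every pair is joined by at least one edge of G. Contracting each set to a single vertex therefore yields K_{4} as a minor, and since treewidth is minor-monotone, tw(G) ≥ tw(K_{4}) = 3. Therefore the treewidth is 3.

Treewidth 3.
One such decomposition:
Bags: B1 = {1, 3, 6, 9}  B2 = {3, 6, 9, 13}  B3 = {3, 6, 13, 14}  B4 = {6, 8, 13, 14}  B5 = {8, 10, 13, 14}  B6 = {7, 8, 10, 14}  B7 = {4, 7, 8, 10}  B8 = {4, 7, 10, 11}  B9 = {0, 4, 7, 11}  B10 = {0, 2, 4, 11}  B11 = {0, 2, 5, 11}  B12 = {0, 2, 5, 12}
Tree: B1–B2, B2–B3, B3–B4, B4–B5, B5–B6, B6–B7, B7–B8, B8–B9, B9–B10, B10–B11, B11–B12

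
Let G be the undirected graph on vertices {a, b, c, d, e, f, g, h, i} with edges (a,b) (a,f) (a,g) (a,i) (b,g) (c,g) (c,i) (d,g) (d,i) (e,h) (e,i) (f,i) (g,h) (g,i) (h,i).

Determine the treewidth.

2

A width-2 tree decomposition is:
Bags: B1 = {g, h, i}  B2 = {a, g, i}  B3 = {a, b, g}  B4 = {d, g, i}  B5 = {e, h, i}  B6 = {a, f, i}  B7 = {c, g, i}
Tree: B1–B2, B2–B3, B1–B4, B1–B5, B2–B6, B1–B7
Every bag has size at most 3, so the width is 3 − 1 = 2 and tw(G) ≤ 2. On the other hand G contains the 3-clique {a, b, g}. A clique must lie in a single bag of any decomposition, so no decomposition can have width below 2. The upper and lower bounds meet at 2, so that is the treewidth.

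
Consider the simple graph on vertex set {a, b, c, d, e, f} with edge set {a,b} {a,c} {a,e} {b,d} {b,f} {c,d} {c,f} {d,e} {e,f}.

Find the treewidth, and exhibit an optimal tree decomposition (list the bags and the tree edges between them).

Each bag holds 4 vertices, so the decomposition has width 3, which upper-bounds the treewidth. For the lower bound: the 4 vertex sets {a,c}, {e,f}, {b}, {d} are disjoint, each induces a connected subgraph, and every pair is joined by at least one edge of G. Contracting each set to a single vertex therefore yields K_{4} as a minor, and since treewidth is minor-monotone, tw(G) ≥ tw(K_{4}) = 3. Combining the bounds, tw(G) = 3.

Treewidth 3.
Bags: B1 = {a, b, c, e}  B2 = {b, c, e, f}  B3 = {b, c, d, e}
Tree: B1–B2, B2–B3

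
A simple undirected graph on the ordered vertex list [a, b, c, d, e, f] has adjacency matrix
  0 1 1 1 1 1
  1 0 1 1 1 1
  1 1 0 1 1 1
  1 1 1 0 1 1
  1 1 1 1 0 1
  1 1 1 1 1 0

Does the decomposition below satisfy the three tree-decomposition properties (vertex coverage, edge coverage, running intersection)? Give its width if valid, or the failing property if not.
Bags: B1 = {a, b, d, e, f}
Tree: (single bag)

No — vertex c appears in no bag.

A tree decomposition must satisfy three properties: every vertex lies in some bag; for every edge, both endpoints lie together in some bag; and for every vertex, the bags containing it form a connected subtree. Here vertex c appears in no bag, so the decomposition is invalid.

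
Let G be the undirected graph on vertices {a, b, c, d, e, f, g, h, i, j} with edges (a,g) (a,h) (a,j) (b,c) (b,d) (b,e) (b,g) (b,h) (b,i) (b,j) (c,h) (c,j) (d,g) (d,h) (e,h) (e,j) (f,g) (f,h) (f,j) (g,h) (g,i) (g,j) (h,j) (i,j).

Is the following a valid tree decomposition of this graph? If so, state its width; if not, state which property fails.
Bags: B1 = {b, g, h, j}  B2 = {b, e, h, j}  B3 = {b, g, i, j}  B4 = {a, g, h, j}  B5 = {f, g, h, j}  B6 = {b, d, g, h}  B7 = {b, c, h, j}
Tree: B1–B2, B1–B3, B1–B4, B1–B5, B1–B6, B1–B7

Yes; width 3.

Checking the three conditions: (i) the bags cover all of {a, b, c, d, e, f, g, h, i, j}; (ii) for each edge, some bag contains both endpoints; (iii) the bags containing any fixed vertex form a subtree. All hold, so the decomposition is valid with width 4 − 1 = 3.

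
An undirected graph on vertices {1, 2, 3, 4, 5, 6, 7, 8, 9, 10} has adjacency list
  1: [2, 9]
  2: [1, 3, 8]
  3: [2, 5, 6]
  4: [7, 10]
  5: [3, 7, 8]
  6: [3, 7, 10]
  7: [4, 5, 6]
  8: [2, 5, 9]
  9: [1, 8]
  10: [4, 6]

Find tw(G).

A width-2 tree decomposition is:
Bags: B1 = {4, 6, 10}  B2 = {4, 6, 7}  B3 = {3, 6, 7}  B4 = {3, 5, 7}  B5 = {2, 3, 5}  B6 = {2, 5, 8}  B7 = {1, 2, 8}  B8 = {1, 8, 9}
Tree: B1–B2, B2–B3, B3–B4, B4–B5, B5–B6, B6–B7, B7–B8
The largest bag has 3 vertices, giving width 2; this decomposition certifies tw(G) ≤ 2. The edges 10–4–7–6–10 form a cycle, so G is not a tree and its treewidth is at least 2. Therefore the treewidth is 2.

2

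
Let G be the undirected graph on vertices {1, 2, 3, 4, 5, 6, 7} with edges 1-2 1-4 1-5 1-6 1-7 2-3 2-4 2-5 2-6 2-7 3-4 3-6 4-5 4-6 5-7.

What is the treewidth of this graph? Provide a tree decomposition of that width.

Treewidth 3.
One optimal decomposition is:
Bags: B1 = {2, 3, 4, 6}  B2 = {1, 2, 4, 6}  B3 = {1, 2, 4, 5}  B4 = {1, 2, 5, 7}
Tree: B1–B2, B2–B3, B3–B4

Each bag holds 4 vertices, so the decomposition has width 3, which upper-bounds the treewidth. On the other hand G contains the 4-clique {1, 2, 4, 5}. A clique must lie in a single bag of any decomposition, so no decomposition can have width below 3. The upper and lower bounds meet at 3, so that is the treewidth.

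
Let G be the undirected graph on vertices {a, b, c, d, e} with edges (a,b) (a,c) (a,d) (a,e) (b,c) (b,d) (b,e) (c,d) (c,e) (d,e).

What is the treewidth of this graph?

4

A width-4 tree decomposition is:
Bags: B1 = {a, b, c, d, e}
Tree: (single bag)
With just one bag of size 5, the width is 5 − 1 = 4, so tw(G) ≤ 4. On the other hand G contains the 5-clique {a, b, c, d, e}. A clique must lie in a single bag of any decomposition, so no decomposition can have width below 4. Combining the bounds, tw(G) = 4.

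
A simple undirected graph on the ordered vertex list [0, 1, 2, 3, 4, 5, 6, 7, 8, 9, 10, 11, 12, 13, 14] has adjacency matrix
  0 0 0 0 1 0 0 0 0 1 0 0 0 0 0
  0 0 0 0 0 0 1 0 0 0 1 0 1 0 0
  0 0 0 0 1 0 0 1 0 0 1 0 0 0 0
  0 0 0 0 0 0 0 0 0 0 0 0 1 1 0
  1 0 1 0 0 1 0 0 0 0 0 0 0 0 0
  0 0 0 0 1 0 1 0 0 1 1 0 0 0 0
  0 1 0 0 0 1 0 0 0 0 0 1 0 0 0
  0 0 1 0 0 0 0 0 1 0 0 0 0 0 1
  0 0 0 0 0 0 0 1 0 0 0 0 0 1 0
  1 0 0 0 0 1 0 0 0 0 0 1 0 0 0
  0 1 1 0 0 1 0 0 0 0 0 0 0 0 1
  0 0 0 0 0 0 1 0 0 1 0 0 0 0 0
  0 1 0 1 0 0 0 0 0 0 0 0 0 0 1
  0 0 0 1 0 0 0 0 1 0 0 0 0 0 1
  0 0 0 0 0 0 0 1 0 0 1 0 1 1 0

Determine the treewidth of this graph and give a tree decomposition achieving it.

Treewidth 3.
Bags: B1 = {3, 8, 12, 13}  B2 = {8, 12, 13, 14}  B3 = {7, 8, 12, 14}  B4 = {1, 7, 12, 14}  B5 = {1, 7, 10, 14}  B6 = {1, 2, 7, 10}  B7 = {1, 2, 6, 10}  B8 = {2, 5, 6, 10}  B9 = {2, 4, 5, 6}  B10 = {4, 5, 6, 11}  B11 = {4, 5, 9, 11}  B12 = {0, 4, 9, 11}
Tree: B1–B2, B2–B3, B3–B4, B4–B5, B5–B6, B6–B7, B7–B8, B8–B9, B9–B10, B10–B11, B11–B12

The largest bag has 4 vertices, giving width 3; this decomposition certifies tw(G) ≤ 3. For the lower bound: the 4 vertex sets {3,8,13}, {12}, {14}, {1,2,7,10} are disjoint, each induces a connected subgraph, and every pair is joined by at least one edge of G. Contracting each set to a single vertex therefore yields K_{4} as a minor, and since treewidth is minor-monotone, tw(G) ≥ tw(K_{4}) = 3. Hence tw(G) = 3 exactly.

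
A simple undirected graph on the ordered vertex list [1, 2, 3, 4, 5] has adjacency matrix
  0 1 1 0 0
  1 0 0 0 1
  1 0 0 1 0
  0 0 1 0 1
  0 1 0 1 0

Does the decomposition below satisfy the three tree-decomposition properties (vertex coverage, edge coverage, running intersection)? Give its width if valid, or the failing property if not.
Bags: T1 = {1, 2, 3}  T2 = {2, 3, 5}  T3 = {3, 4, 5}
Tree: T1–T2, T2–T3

Vertex coverage: the bags together contain {1, 2, 3, 4, 5}, the full vertex set. Edge coverage: each edge of G has both endpoints in at least one bag. Running intersection: for every vertex, the bags containing it form a connected subtree. All three properties hold, so this is a valid tree decomposition of width max|bag| − 1 = 2, and hence tw(G) ≤ 2.

Yes; width 2.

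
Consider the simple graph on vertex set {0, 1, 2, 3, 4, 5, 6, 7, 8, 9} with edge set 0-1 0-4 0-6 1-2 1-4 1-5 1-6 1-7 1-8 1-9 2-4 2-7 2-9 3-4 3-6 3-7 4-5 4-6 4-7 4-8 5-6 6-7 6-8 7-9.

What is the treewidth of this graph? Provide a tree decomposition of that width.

Every bag has size at most 4, so the width is 4 − 1 = 3 and tw(G) ≤ 3. For the lower bound, the 4 vertices {1, 2, 7, 9} are pairwise adjacent, and any tree decomposition puts a clique entirely inside one bag — forcing width ≥ 3. The upper and lower bounds meet at 3, so that is the treewidth.

Treewidth 3.
One such decomposition:
Bags: B1 = {1, 4, 6, 7}  B2 = {1, 4, 6, 8}  B3 = {1, 4, 5, 6}  B4 = {0, 1, 4, 6}  B5 = {1, 2, 4, 7}  B6 = {3, 4, 6, 7}  B7 = {1, 2, 7, 9}
Tree: B1–B2, B1–B3, B1–B4, B1–B5, B1–B6, B5–B7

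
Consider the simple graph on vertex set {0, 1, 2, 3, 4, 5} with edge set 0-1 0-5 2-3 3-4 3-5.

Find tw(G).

1

A width-1 tree decomposition is:
Bags: B1 = {0, 1}  B2 = {0, 5}  B3 = {3, 5}  B4 = {3, 4}  B5 = {2, 3}
Tree: B1–B2, B2–B3, B3–B4, B3–B5
The largest bag has 2 vertices, giving width 1; this decomposition certifies tw(G) ≤ 1. Any graph with an edge has treewidth ≥ 1, and G has the edge 1–0. Combining the bounds, tw(G) = 1.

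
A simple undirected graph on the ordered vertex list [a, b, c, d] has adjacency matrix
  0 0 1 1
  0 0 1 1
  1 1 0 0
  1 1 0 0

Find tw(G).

A width-2 tree decomposition is:
Bags: B1 = {a, c, d}  B2 = {b, c, d}
Tree: B1–B2
Each bag holds 3 vertices, so the decomposition has width 2, which upper-bounds the treewidth. Since d–a–c–b–d is a cycle in G, G is not acyclic. Forests are exactly the graphs of treewidth ≤ 1, so tw(G) ≥ 2. Combining the bounds, tw(G) = 2.

2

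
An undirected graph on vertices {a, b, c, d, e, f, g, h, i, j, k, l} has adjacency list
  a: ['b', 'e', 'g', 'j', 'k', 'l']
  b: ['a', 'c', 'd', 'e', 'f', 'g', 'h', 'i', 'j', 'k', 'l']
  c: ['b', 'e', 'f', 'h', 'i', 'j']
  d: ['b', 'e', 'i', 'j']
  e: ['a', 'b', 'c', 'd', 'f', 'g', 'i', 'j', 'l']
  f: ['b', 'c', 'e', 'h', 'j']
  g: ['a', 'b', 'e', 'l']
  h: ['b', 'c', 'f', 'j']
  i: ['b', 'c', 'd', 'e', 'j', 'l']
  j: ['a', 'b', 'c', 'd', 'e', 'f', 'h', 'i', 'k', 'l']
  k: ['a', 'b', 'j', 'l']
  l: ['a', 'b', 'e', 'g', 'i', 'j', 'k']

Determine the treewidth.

A width-4 tree decomposition is:
Bags: B1 = {b, c, e, i, j}  B2 = {b, e, i, j, l}  B3 = {b, d, e, i, j}  B4 = {a, b, e, j, l}  B5 = {a, b, e, g, l}  B6 = {b, c, e, f, j}  B7 = {b, c, f, h, j}  B8 = {a, b, j, k, l}
Tree: B1–B2, B1–B3, B2–B4, B4–B5, B1–B6, B6–B7, B4–B8
Every bag has size at most 5, so the width is 5 − 1 = 4 and tw(G) ≤ 4. On the other hand G contains the 5-clique {a, b, e, g, l}. A clique must lie in a single bag of any decomposition, so no decomposition can have width below 4. Hence tw(G) = 4 exactly.

4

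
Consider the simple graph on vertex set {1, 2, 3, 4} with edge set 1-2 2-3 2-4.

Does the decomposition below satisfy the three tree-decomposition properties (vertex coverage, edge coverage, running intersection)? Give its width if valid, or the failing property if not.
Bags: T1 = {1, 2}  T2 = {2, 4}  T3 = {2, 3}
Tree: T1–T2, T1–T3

Yes; width 1.

Checking the three conditions: (i) the bags cover all of {1, 2, 3, 4}; (ii) for each edge, some bag contains both endpoints; (iii) the bags containing any fixed vertex form a subtree. All hold, so the decomposition is valid with width 2 − 1 = 1.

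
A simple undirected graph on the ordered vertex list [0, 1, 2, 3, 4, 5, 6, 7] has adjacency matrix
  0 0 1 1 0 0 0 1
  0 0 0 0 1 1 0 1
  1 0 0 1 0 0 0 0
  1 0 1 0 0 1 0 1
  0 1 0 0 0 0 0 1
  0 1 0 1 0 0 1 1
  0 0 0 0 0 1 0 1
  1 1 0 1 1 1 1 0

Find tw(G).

A width-2 tree decomposition is:
Bags: B1 = {5, 6, 7}  B2 = {1, 5, 7}  B3 = {3, 5, 7}  B4 = {0, 3, 7}  B5 = {0, 2, 3}  B6 = {1, 4, 7}
Tree: B1–B2, B1–B3, B3–B4, B4–B5, B2–B6
Each bag holds 3 vertices, so the decomposition has width 2, which upper-bounds the treewidth. Conversely, {0, 2, 3} is a clique of size 3, and the vertices of any clique must share a bag in every tree decomposition; so some bag has ≥ 3 vertices and tw(G) ≥ 2. The upper and lower bounds meet at 2, so that is the treewidth.

2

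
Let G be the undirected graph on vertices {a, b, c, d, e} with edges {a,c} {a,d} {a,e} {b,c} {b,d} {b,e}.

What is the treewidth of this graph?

2

A width-2 tree decomposition is:
Bags: B1 = {a, b, d}  B2 = {a, b, e}  B3 = {a, b, c}
Tree: B1–B2, B2–B3
Every bag has size at most 3, so the width is 3 − 1 = 2 and tw(G) ≤ 2. The edges b–d–a–e–b form a cycle, so G is not a tree and its treewidth is at least 2. Therefore the treewidth is 2.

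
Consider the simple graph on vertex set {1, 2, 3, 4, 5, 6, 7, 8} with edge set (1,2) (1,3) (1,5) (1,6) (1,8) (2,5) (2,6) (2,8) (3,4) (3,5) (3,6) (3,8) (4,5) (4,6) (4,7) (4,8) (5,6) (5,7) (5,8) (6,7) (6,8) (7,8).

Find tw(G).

4

A width-4 tree decomposition is:
Bags: B1 = {1, 3, 5, 6, 8}  B2 = {1, 2, 5, 6, 8}  B3 = {3, 4, 5, 6, 8}  B4 = {4, 5, 6, 7, 8}
Tree: B1–B2, B1–B3, B3–B4
The largest bag has 5 vertices, giving width 4; this decomposition certifies tw(G) ≤ 4. Conversely, {1, 2, 5, 6, 8} is a clique of size 5, and the vertices of any clique must share a bag in every tree decomposition; so some bag has ≥ 5 vertices and tw(G) ≥ 4. The upper and lower bounds meet at 4, so that is the treewidth.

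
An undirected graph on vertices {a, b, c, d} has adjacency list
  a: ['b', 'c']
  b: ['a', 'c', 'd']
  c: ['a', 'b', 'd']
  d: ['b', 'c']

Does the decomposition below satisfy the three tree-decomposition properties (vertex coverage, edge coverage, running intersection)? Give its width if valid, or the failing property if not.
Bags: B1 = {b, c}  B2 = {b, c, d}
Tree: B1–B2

A tree decomposition must satisfy three properties: every vertex lies in some bag; for every edge, both endpoints lie together in some bag; and for every vertex, the bags containing it form a connected subtree. Here vertex a appears in no bag, so the decomposition is invalid.

No — vertex a appears in no bag.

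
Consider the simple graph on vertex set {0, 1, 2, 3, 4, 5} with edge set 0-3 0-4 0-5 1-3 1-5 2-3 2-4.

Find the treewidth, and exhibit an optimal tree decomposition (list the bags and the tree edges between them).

Treewidth 2.
One such decomposition:
Bags: B1 = {1, 3, 5}  B2 = {0, 3, 5}  B3 = {0, 2, 3}  B4 = {0, 2, 4}
Tree: B1–B2, B2–B3, B3–B4

Each bag holds 3 vertices, so the decomposition has width 2, which upper-bounds the treewidth. The edges 1–5–0–3–1 form a cycle, so G is not a tree and its treewidth is at least 2. Combining the bounds, tw(G) = 2.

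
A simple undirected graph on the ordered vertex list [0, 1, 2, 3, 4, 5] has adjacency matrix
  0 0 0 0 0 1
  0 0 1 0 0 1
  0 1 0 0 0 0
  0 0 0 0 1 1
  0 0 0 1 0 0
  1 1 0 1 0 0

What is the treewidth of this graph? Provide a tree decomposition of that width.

Treewidth 1.
Bags: B1 = {3, 5}  B2 = {0, 5}  B3 = {1, 5}  B4 = {3, 4}  B5 = {1, 2}
Tree: B1–B2, B1–B3, B1–B4, B3–B5

The largest bag has 2 vertices, giving width 1; this decomposition certifies tw(G) ≤ 1. G has an edge, so its treewidth is at least 1. The upper and lower bounds meet at 1, so that is the treewidth.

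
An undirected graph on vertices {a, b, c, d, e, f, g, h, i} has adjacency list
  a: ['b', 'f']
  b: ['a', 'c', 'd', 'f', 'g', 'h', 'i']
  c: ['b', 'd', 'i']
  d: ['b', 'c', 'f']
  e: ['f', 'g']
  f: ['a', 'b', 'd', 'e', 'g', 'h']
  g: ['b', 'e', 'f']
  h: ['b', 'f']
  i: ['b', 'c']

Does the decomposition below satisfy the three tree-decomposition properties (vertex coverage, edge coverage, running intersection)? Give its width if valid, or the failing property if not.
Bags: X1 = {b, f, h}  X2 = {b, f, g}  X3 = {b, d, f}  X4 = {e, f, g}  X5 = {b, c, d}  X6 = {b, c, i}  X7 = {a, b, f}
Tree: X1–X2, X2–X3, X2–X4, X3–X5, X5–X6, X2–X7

Every vertex of G appears in some bag (union = {a, b, c, d, e, f, g, h, i}); every edge is covered by a bag; and for each vertex v the set of bags containing v is connected in the bag tree. The decomposition is therefore valid. The largest bag has 3 vertices, so the width is 2.

Yes; width 2.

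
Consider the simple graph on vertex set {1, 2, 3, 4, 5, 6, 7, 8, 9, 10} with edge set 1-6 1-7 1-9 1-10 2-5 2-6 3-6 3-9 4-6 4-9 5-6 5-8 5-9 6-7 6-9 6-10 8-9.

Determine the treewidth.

2

A width-2 tree decomposition is:
Bags: B1 = {1, 6, 7}  B2 = {1, 6, 9}  B3 = {1, 6, 10}  B4 = {5, 6, 9}  B5 = {5, 8, 9}  B6 = {2, 5, 6}  B7 = {4, 6, 9}  B8 = {3, 6, 9}
Tree: B1–B2, B2–B3, B2–B4, B4–B5, B4–B6, B2–B7, B2–B8
Every bag has size at most 3, so the width is 3 − 1 = 2 and tw(G) ≤ 2. Conversely, {5, 8, 9} is a clique of size 3, and the vertices of any clique must share a bag in every tree decomposition; so some bag has ≥ 3 vertices and tw(G) ≥ 2. Therefore the treewidth is 2.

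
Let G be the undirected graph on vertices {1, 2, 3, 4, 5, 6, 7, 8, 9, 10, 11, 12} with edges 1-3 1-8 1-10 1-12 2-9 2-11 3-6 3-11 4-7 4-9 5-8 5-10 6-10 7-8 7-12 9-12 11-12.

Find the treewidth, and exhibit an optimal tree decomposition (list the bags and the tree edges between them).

Treewidth 3.
One optimal decomposition is:
Bags: B1 = {2, 4, 7, 9}  B2 = {2, 7, 9, 12}  B3 = {2, 7, 11, 12}  B4 = {7, 8, 11, 12}  B5 = {1, 8, 11, 12}  B6 = {1, 3, 8, 11}  B7 = {1, 3, 5, 8}  B8 = {1, 3, 5, 10}  B9 = {3, 5, 6, 10}
Tree: B1–B2, B2–B3, B3–B4, B4–B5, B5–B6, B6–B7, B7–B8, B8–B9

Every bag has size at most 4, so the width is 4 − 1 = 3 and tw(G) ≤ 3. For the lower bound: the 4 vertex sets {2,4,9}, {7}, {12}, {1,3,8,11} are disjoint, each induces a connected subgraph, and every pair is joined by at least one edge of G. Contracting each set to a single vertex therefore yields K_{4} as a minor, and since treewidth is minor-monotone, tw(G) ≥ tw(K_{4}) = 3. Combining the bounds, tw(G) = 3.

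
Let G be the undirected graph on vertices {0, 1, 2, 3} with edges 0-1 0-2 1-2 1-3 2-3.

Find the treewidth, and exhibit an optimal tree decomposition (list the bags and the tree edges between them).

Treewidth 2.
One optimal decomposition is:
Bags: B1 = {1, 2, 3}  B2 = {0, 1, 2}
Tree: B1–B2

Each bag holds 3 vertices, so the decomposition has width 2, which upper-bounds the treewidth. For the lower bound, the 3 vertices {0, 1, 2} are pairwise adjacent, and any tree decomposition puts a clique entirely inside one bag — forcing width ≥ 2. Combining the bounds, tw(G) = 2.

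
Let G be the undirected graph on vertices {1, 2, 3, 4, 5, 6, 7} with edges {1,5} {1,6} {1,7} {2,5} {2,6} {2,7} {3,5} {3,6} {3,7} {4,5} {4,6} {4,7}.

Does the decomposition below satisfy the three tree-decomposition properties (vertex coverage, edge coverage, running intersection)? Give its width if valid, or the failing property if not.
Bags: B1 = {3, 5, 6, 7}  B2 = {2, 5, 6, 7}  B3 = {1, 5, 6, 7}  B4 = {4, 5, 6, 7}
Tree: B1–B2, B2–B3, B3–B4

Yes; width 3.

Vertex coverage: the bags together contain {1, 2, 3, 4, 5, 6, 7}, the full vertex set. Edge coverage: each edge of G has both endpoints in at least one bag. Running intersection: for every vertex, the bags containing it form a connected subtree. All three properties hold, so this is a valid tree decomposition of width max|bag| − 1 = 3, and hence tw(G) ≤ 3.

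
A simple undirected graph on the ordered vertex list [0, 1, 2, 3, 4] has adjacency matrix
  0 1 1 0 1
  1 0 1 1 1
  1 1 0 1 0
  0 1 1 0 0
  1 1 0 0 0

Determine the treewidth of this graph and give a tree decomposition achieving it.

Treewidth 2.
One optimal decomposition is:
Bags: B1 = {0, 1, 2}  B2 = {0, 1, 4}  B3 = {1, 2, 3}
Tree: B1–B2, B1–B3

Every bag has size at most 3, so the width is 3 − 1 = 2 and tw(G) ≤ 2. For the lower bound, the 3 vertices {0, 1, 2} are pairwise adjacent, and any tree decomposition puts a clique entirely inside one bag — forcing width ≥ 2. Therefore the treewidth is 2.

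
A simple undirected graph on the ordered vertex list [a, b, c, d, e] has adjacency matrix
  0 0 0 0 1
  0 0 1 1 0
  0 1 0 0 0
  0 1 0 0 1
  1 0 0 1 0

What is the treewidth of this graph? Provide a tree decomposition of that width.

Each bag holds 2 vertices, so the decomposition has width 1, which upper-bounds the treewidth. Any graph with an edge has treewidth ≥ 1, and G has the edge a–e. Combining the bounds, tw(G) = 1.

Treewidth 1.
One such decomposition:
Bags: B1 = {a, e}  B2 = {d, e}  B3 = {b, d}  B4 = {b, c}
Tree: B1–B2, B2–B3, B3–B4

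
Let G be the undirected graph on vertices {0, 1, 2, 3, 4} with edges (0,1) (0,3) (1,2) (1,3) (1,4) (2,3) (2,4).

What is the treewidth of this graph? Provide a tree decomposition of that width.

Treewidth 2.
Bags: B1 = {0, 1, 3}  B2 = {1, 2, 3}  B3 = {1, 2, 4}
Tree: B1–B2, B2–B3

Each bag holds 3 vertices, so the decomposition has width 2, which upper-bounds the treewidth. For the lower bound, the 3 vertices {0, 1, 3} are pairwise adjacent, and any tree decomposition puts a clique entirely inside one bag — forcing width ≥ 2. The upper and lower bounds meet at 2, so that is the treewidth.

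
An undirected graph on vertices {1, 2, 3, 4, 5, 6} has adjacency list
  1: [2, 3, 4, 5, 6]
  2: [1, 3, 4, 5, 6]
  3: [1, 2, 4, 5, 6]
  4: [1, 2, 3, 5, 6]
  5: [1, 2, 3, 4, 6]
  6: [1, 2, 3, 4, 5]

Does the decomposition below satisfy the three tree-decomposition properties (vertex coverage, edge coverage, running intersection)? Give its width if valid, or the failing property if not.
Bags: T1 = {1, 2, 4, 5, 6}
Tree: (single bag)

No — vertex 3 appears in no bag.

A tree decomposition must satisfy three properties: every vertex lies in some bag; for every edge, both endpoints lie together in some bag; and for every vertex, the bags containing it form a connected subtree. Here vertex 3 appears in no bag, so the decomposition is invalid.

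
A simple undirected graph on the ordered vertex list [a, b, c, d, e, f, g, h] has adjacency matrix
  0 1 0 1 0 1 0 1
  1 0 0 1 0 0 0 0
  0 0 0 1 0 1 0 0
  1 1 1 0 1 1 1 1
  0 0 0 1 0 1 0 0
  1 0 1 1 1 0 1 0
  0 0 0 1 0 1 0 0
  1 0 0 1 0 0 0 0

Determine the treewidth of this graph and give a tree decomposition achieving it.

The largest bag has 3 vertices, giving width 2; this decomposition certifies tw(G) ≤ 2. Conversely, {a, d, h} is a clique of size 3, and the vertices of any clique must share a bag in every tree decomposition; so some bag has ≥ 3 vertices and tw(G) ≥ 2. Hence tw(G) = 2 exactly.

Treewidth 2.
One optimal decomposition is:
Bags: B1 = {a, d, h}  B2 = {a, b, d}  B3 = {a, d, f}  B4 = {d, f, g}  B5 = {c, d, f}  B6 = {d, e, f}
Tree: B1–B2, B2–B3, B3–B4, B3–B5, B3–B6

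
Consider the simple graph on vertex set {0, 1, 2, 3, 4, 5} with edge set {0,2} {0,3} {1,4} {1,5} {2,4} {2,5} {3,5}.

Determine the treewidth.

2

A width-2 tree decomposition is:
Bags: B1 = {1, 4, 5}  B2 = {2, 4, 5}  B3 = {2, 3, 5}  B4 = {0, 2, 3}
Tree: B1–B2, B2–B3, B3–B4
The largest bag has 3 vertices, giving width 2; this decomposition certifies tw(G) ≤ 2. The edges 1–4–2–5–1 form a cycle, so G is not a tree and its treewidth is at least 2. Hence tw(G) = 2 exactly.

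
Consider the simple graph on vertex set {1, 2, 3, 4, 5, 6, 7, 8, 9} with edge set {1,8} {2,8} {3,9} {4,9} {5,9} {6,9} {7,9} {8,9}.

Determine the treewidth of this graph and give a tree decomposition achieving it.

Treewidth 1.
Bags: B1 = {8, 9}  B2 = {7, 9}  B3 = {3, 9}  B4 = {6, 9}  B5 = {1, 8}  B6 = {4, 9}  B7 = {2, 8}  B8 = {5, 9}
Tree: B1–B2, B1–B3, B2–B4, B1–B5, B4–B6, B5–B7, B2–B8

Every bag has size at most 2, so the width is 2 − 1 = 1 and tw(G) ≤ 1. G has an edge, so its treewidth is at least 1. Combining the bounds, tw(G) = 1.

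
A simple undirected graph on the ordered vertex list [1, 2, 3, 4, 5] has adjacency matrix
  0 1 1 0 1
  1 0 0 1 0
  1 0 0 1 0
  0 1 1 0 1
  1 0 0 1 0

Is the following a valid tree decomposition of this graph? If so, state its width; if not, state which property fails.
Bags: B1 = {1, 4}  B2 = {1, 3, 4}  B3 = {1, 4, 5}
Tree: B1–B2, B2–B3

A tree decomposition must satisfy three properties: every vertex lies in some bag; for every edge, both endpoints lie together in some bag; and for every vertex, the bags containing it form a connected subtree. Here vertex 2 appears in no bag, so the decomposition is invalid.

No — vertex 2 appears in no bag.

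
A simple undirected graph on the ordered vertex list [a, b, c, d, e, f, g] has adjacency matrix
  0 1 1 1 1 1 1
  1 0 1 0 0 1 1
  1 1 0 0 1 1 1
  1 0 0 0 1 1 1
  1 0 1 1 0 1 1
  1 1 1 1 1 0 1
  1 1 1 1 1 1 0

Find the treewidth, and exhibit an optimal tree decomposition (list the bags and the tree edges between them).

Treewidth 4.
One optimal decomposition is:
Bags: B1 = {a, c, e, f, g}  B2 = {a, b, c, f, g}  B3 = {a, d, e, f, g}
Tree: B1–B2, B1–B3

Every bag has size at most 5, so the width is 5 − 1 = 4 and tw(G) ≤ 4. On the other hand G contains the 5-clique {a, d, e, f, g}. A clique must lie in a single bag of any decomposition, so no decomposition can have width below 4. Therefore the treewidth is 4.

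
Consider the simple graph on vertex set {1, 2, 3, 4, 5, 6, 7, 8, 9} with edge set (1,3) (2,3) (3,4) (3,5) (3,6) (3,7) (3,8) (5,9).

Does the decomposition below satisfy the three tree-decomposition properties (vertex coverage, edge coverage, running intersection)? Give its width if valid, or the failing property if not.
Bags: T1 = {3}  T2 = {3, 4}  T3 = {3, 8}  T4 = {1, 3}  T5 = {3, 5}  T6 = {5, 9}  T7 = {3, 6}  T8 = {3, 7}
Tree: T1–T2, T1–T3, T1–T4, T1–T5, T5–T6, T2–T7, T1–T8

A tree decomposition must satisfy three properties: every vertex lies in some bag; for every edge, both endpoints lie together in some bag; and for every vertex, the bags containing it form a connected subtree. Here vertex 2 appears in no bag, so the decomposition is invalid.

No — vertex 2 appears in no bag.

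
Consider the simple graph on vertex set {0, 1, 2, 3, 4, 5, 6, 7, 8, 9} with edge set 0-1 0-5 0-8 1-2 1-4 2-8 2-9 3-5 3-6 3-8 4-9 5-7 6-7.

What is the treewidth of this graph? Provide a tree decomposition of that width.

Treewidth 2.
Bags: B1 = {1, 4, 9}  B2 = {1, 2, 9}  B3 = {0, 1, 2}  B4 = {0, 2, 8}  B5 = {0, 5, 8}  B6 = {3, 5, 8}  B7 = {3, 5, 7}  B8 = {3, 6, 7}
Tree: B1–B2, B2–B3, B3–B4, B4–B5, B5–B6, B6–B7, B7–B8

Each bag holds 3 vertices, so the decomposition has width 2, which upper-bounds the treewidth. For the lower bound, G contains the cycle 4–9–2–1–4, so G is not a forest; only forests have treewidth ≤ 1, hence tw(G) ≥ 2. Combining the bounds, tw(G) = 2.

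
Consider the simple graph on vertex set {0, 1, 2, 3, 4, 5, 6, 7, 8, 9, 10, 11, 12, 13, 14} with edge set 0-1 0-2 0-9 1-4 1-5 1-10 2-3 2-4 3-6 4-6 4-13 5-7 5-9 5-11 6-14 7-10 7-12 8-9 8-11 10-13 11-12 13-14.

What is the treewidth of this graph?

3

A width-3 tree decomposition is:
Bags: B1 = {2, 3, 6, 14}  B2 = {2, 4, 6, 14}  B3 = {2, 4, 13, 14}  B4 = {0, 2, 4, 13}  B5 = {0, 1, 4, 13}  B6 = {0, 1, 10, 13}  B7 = {0, 1, 9, 10}  B8 = {1, 5, 9, 10}  B9 = {5, 7, 9, 10}  B10 = {5, 7, 8, 9}  B11 = {5, 7, 8, 11}  B12 = {7, 8, 11, 12}
Tree: B1–B2, B2–B3, B3–B4, B4–B5, B5–B6, B6–B7, B7–B8, B8–B9, B9–B10, B10–B11, B11–B12
Each bag holds 4 vertices, so the decomposition has width 3, which upper-bounds the treewidth. For the lower bound: the 4 vertex sets {3,6,14}, {2}, {4}, {0,1,10,13} are disjoint, each induces a connected subgraph, and every pair is joined by at least one edge of G. Contracting each set to a single vertex therefore yields K_{4} as a minor, and since treewidth is minor-monotone, tw(G) ≥ tw(K_{4}) = 3. Therefore the treewidth is 3.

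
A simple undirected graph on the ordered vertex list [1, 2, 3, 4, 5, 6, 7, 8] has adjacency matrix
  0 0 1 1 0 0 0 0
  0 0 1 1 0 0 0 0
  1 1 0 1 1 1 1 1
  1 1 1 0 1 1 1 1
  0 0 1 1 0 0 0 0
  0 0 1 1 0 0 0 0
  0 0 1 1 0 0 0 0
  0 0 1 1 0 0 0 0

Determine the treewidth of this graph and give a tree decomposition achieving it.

The largest bag has 3 vertices, giving width 2; this decomposition certifies tw(G) ≤ 2. For the lower bound, the 3 vertices {1, 3, 4} are pairwise adjacent, and any tree decomposition puts a clique entirely inside one bag — forcing width ≥ 2. Combining the bounds, tw(G) = 2.

Treewidth 2.
One such decomposition:
Bags: B1 = {2, 3, 4}  B2 = {3, 4, 8}  B3 = {1, 3, 4}  B4 = {3, 4, 7}  B5 = {3, 4, 5}  B6 = {3, 4, 6}
Tree: B1–B2, B1–B3, B3–B4, B4–B5, B5–B6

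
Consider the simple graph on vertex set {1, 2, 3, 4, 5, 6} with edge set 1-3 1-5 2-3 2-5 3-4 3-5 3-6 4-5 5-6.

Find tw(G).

2

A width-2 tree decomposition is:
Bags: B1 = {2, 3, 5}  B2 = {3, 5, 6}  B3 = {3, 4, 5}  B4 = {1, 3, 5}
Tree: B1–B2, B2–B3, B1–B4
Each bag holds 3 vertices, so the decomposition has width 2, which upper-bounds the treewidth. For the lower bound, the 3 vertices {1, 3, 5} are pairwise adjacent, and any tree decomposition puts a clique entirely inside one bag — forcing width ≥ 2. Therefore the treewidth is 2.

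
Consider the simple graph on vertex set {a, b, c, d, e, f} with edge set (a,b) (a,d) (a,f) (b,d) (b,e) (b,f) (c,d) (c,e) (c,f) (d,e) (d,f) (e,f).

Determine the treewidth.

3

A width-3 tree decomposition is:
Bags: B1 = {a, b, d, f}  B2 = {b, d, e, f}  B3 = {c, d, e, f}
Tree: B1–B2, B2–B3
The largest bag has 4 vertices, giving width 3; this decomposition certifies tw(G) ≤ 3. For the lower bound, the 4 vertices {c, d, e, f} are pairwise adjacent, and any tree decomposition puts a clique entirely inside one bag — forcing width ≥ 3. Hence tw(G) = 3 exactly.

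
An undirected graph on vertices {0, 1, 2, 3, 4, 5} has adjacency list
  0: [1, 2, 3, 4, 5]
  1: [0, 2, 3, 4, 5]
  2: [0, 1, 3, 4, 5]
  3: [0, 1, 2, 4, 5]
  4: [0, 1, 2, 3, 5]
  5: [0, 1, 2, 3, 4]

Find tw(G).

5

A width-5 tree decomposition is:
Bags: B1 = {0, 1, 2, 3, 4, 5}
Tree: (single bag)
With just one bag of size 6, the width is 6 − 1 = 5, so tw(G) ≤ 5. For the lower bound, the 6 vertices {0, 1, 2, 3, 4, 5} are pairwise adjacent, and any tree decomposition puts a clique entirely inside one bag — forcing width ≥ 5. Therefore the treewidth is 5.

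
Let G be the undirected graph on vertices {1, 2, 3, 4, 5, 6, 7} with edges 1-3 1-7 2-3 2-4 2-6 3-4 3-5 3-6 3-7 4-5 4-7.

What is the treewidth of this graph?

A width-2 tree decomposition is:
Bags: B1 = {2, 3, 6}  B2 = {2, 3, 4}  B3 = {3, 4, 5}  B4 = {3, 4, 7}  B5 = {1, 3, 7}
Tree: B1–B2, B2–B3, B3–B4, B4–B5
Every bag has size at most 3, so the width is 3 − 1 = 2 and tw(G) ≤ 2. For the lower bound, the 3 vertices {1, 3, 7} are pairwise adjacent, and any tree decomposition puts a clique entirely inside one bag — forcing width ≥ 2. Combining the bounds, tw(G) = 2.

2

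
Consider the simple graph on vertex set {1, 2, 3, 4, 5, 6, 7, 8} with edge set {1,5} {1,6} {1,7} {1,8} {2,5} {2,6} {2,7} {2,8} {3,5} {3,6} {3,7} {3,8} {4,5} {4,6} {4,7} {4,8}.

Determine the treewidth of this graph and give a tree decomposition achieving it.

Each bag holds 5 vertices, so the decomposition has width 4, which upper-bounds the treewidth. For the lower bound: the 5 vertex sets {2,5}, {4,7}, {1,8}, {3}, {6} are disjoint, each induces a connected subgraph, and every pair is joined by at least one edge of G. Contracting each set to a single vertex therefore yields K_{5} as a minor, and since treewidth is minor-monotone, tw(G) ≥ tw(K_{5}) = 4. Combining the bounds, tw(G) = 4.

Treewidth 4.
One optimal decomposition is:
Bags: B1 = {1, 2, 3, 4, 5}  B2 = {1, 2, 3, 4, 7}  B3 = {1, 2, 3, 4, 8}  B4 = {1, 2, 3, 4, 6}
Tree: B1–B2, B2–B3, B3–B4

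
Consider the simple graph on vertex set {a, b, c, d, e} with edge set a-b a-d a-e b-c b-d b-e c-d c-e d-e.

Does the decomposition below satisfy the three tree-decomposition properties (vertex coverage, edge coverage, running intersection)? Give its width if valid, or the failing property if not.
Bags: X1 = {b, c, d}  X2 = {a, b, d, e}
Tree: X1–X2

No — edge (e,c) lies in no bag.

A tree decomposition must satisfy three properties: every vertex lies in some bag; for every edge, both endpoints lie together in some bag; and for every vertex, the bags containing it form a connected subtree. Here edge (e,c) lies in no bag, so the decomposition is invalid.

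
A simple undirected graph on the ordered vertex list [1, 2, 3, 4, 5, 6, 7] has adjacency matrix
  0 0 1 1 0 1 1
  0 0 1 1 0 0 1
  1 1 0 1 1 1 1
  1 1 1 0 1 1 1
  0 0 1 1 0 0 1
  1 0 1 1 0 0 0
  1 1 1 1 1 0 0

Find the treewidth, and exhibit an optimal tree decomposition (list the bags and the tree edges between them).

Each bag holds 4 vertices, so the decomposition has width 3, which upper-bounds the treewidth. Conversely, {1, 3, 4, 6} is a clique of size 4, and the vertices of any clique must share a bag in every tree decomposition; so some bag has ≥ 4 vertices and tw(G) ≥ 3. Therefore the treewidth is 3.

Treewidth 3.
One such decomposition:
Bags: B1 = {1, 3, 4, 7}  B2 = {2, 3, 4, 7}  B3 = {1, 3, 4, 6}  B4 = {3, 4, 5, 7}
Tree: B1–B2, B1–B3, B2–B4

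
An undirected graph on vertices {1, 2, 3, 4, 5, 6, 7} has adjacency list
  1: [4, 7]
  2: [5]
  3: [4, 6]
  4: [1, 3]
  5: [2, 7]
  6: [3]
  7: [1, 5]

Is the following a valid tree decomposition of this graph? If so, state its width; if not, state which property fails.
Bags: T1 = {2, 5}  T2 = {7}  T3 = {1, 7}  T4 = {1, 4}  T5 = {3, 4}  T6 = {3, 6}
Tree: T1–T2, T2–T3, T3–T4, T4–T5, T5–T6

No — edge (5,7) lies in no bag.

A tree decomposition must satisfy three properties: every vertex lies in some bag; for every edge, both endpoints lie together in some bag; and for every vertex, the bags containing it form a connected subtree. Here edge (5,7) lies in no bag, so the decomposition is invalid.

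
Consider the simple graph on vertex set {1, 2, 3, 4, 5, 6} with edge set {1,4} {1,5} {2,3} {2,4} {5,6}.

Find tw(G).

A width-1 tree decomposition is:
Bags: B1 = {1, 5}  B2 = {5, 6}  B3 = {1, 4}  B4 = {2, 4}  B5 = {2, 3}
Tree: B1–B2, B1–B3, B3–B4, B4–B5
The largest bag has 2 vertices, giving width 1; this decomposition certifies tw(G) ≤ 1. Any graph with an edge has treewidth ≥ 1, and G has the edge 1–5. Hence tw(G) = 1 exactly.

1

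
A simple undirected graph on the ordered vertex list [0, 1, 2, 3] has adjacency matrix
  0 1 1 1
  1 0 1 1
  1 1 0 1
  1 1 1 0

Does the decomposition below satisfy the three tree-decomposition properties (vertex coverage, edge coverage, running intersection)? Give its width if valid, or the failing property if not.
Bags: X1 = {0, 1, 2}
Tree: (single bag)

A tree decomposition must satisfy three properties: every vertex lies in some bag; for every edge, both endpoints lie together in some bag; and for every vertex, the bags containing it form a connected subtree. Here vertex 3 appears in no bag, so the decomposition is invalid.

No — vertex 3 appears in no bag.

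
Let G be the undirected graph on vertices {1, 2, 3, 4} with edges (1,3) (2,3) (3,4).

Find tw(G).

A width-1 tree decomposition is:
Bags: B1 = {3, 4}  B2 = {2, 3}  B3 = {1, 3}
Tree: B1–B2, B1–B3
Every bag has size at most 2, so the width is 2 − 1 = 1 and tw(G) ≤ 1. Any graph with an edge has treewidth ≥ 1, and G has the edge 4–3. Combining the bounds, tw(G) = 1.

1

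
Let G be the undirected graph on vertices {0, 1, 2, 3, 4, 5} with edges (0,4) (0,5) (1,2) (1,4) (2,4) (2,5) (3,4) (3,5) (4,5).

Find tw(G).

2

A width-2 tree decomposition is:
Bags: B1 = {1, 2, 4}  B2 = {2, 4, 5}  B3 = {3, 4, 5}  B4 = {0, 4, 5}
Tree: B1–B2, B2–B3, B2–B4
Every bag has size at most 3, so the width is 3 − 1 = 2 and tw(G) ≤ 2. For the lower bound, the 3 vertices {1, 2, 4} are pairwise adjacent, and any tree decomposition puts a clique entirely inside one bag — forcing width ≥ 2. Hence tw(G) = 2 exactly.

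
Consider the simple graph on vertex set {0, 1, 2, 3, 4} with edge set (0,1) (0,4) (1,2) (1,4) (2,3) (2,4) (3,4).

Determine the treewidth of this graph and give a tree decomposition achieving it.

Treewidth 2.
One optimal decomposition is:
Bags: B1 = {1, 2, 4}  B2 = {0, 1, 4}  B3 = {2, 3, 4}
Tree: B1–B2, B1–B3

Each bag holds 3 vertices, so the decomposition has width 2, which upper-bounds the treewidth. On the other hand G contains the 3-clique {0, 1, 4}. A clique must lie in a single bag of any decomposition, so no decomposition can have width below 2. Hence tw(G) = 2 exactly.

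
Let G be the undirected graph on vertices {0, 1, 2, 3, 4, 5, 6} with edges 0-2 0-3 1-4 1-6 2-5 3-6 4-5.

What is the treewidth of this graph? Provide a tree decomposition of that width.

Treewidth 2.
One optimal decomposition is:
Bags: B1 = {0, 2, 5}  B2 = {0, 4, 5}  B3 = {0, 1, 4}  B4 = {0, 1, 6}  B5 = {0, 3, 6}
Tree: B1–B2, B2–B3, B3–B4, B4–B5

The largest bag has 3 vertices, giving width 2; this decomposition certifies tw(G) ≤ 2. For the lower bound, G contains the cycle 0–2–5–4–1–6–3–0, so G is not a forest; only forests have treewidth ≤ 1, hence tw(G) ≥ 2. Hence tw(G) = 2 exactly.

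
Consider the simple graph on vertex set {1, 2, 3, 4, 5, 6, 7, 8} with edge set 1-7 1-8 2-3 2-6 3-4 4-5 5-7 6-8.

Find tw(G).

A width-2 tree decomposition is:
Bags: B1 = {1, 6, 8}  B2 = {1, 2, 6}  B3 = {1, 2, 3}  B4 = {1, 3, 4}  B5 = {1, 4, 5}  B6 = {1, 5, 7}
Tree: B1–B2, B2–B3, B3–B4, B4–B5, B5–B6
Each bag holds 3 vertices, so the decomposition has width 2, which upper-bounds the treewidth. Since 1–8–6–2–3–4–5–7–1 is a cycle in G, G is not acyclic. Forests are exactly the graphs of treewidth ≤ 1, so tw(G) ≥ 2. Therefore the treewidth is 2.

2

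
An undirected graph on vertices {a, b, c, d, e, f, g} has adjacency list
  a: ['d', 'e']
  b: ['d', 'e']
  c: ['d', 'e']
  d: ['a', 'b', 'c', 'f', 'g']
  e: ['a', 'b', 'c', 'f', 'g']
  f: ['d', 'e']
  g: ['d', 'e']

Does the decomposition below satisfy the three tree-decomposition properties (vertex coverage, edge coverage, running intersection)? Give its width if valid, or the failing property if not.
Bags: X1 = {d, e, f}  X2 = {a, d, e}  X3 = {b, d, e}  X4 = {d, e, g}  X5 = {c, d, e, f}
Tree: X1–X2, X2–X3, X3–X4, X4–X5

A tree decomposition must satisfy three properties: every vertex lies in some bag; for every edge, both endpoints lie together in some bag; and for every vertex, the bags containing it form a connected subtree. Here bags containing vertex f are not connected in the tree, so the decomposition is invalid.

No — bags containing vertex f are not connected in the tree.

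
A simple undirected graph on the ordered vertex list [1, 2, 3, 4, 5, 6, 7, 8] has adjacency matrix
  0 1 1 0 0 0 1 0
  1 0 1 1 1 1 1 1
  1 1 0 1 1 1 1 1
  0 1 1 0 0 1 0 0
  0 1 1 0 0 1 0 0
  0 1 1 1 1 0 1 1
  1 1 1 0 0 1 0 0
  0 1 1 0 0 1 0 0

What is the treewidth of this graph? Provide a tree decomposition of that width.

Each bag holds 4 vertices, so the decomposition has width 3, which upper-bounds the treewidth. Conversely, {1, 2, 3, 7} is a clique of size 4, and the vertices of any clique must share a bag in every tree decomposition; so some bag has ≥ 4 vertices and tw(G) ≥ 3. Combining the bounds, tw(G) = 3.

Treewidth 3.
Bags: B1 = {2, 3, 6, 8}  B2 = {2, 3, 5, 6}  B3 = {2, 3, 6, 7}  B4 = {2, 3, 4, 6}  B5 = {1, 2, 3, 7}
Tree: B1–B2, B1–B3, B2–B4, B3–B5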